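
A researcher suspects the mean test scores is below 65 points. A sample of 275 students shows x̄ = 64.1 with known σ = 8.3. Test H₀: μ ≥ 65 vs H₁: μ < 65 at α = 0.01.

z = -1.798. Critical value: -2.33. Fail to reject H₀.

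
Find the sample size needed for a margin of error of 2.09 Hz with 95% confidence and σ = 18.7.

n = (z*σ/E)² = (1.96×18.7/2.09)² = 307.5 → n = 308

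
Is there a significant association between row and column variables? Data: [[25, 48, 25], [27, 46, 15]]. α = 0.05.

χ² = 2.088. df = 2, critical = 5.991. Fail to reject H₀. No evidence of dependence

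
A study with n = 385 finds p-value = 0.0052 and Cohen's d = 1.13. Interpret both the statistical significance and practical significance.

Statistically significant (p = 0.0052 < 0.05). Cohen's d = 1.13 indicates a large effect size. Both statistical and practical significance should be considered.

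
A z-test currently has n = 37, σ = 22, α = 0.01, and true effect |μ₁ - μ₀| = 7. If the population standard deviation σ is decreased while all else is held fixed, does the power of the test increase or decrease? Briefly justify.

Power increases: a smaller σ shrinks the standard error σ/√n, moving the sampling distribution under H₁ further from the critical value.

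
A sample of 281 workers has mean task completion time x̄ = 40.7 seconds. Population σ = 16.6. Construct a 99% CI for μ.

CI = x̄ ± z*(σ/√n) = 40.7 ± 2.576(16.6/√281) = 40.7 ± 2.55 = (38.15, 43.25)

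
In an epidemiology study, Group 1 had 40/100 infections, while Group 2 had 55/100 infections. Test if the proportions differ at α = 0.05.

p̂₁ = 0.4, p̂₂ = 0.55, pooled p̂ = 0.475. z = -2.124. Critical: ±1.96. Reject H₀.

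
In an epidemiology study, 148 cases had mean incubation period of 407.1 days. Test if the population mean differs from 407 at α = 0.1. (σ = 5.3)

z = (x̄ - μ₀)/(σ/√n) = (407.1 - 407)/(5.3/√148) = 0.23. Critical value: ±1.645. Since |0.23| ≤ 1.645, Fail to reject H₀.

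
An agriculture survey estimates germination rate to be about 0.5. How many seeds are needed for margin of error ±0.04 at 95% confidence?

n = z²p(1-p)/E² = 1.96²×0.5×0.5/0.04² = 600.2 → n = 601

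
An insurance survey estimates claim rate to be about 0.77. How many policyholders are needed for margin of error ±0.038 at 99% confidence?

n = z²p(1-p)/E² = 2.576²×0.77×0.23/0.038² = 813.8 → n = 814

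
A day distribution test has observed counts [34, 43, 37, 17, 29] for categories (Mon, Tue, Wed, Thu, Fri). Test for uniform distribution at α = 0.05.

Expected = 32 each. χ² = Σ(O-E)²/E = 12.0. df = 4, critical value = 9.488. Reject H₀.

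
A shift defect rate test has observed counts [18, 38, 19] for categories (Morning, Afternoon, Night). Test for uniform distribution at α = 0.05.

Expected = 25 each. χ² = Σ(O-E)²/E = 10.16. df = 2, critical value = 5.991. Reject H₀.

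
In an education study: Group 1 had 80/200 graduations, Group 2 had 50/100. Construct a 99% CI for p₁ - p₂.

p̂₁ = 0.4, p̂₂ = 0.5. Difference = -0.1. CI = (-0.257, 0.057)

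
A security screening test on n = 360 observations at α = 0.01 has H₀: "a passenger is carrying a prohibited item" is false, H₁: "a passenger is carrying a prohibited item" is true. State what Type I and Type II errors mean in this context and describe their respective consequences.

Type I (false positive): concluding that a passenger is carrying a prohibited item when it is not — detaining an innocent passenger — delay and inconvenience. Type II (false negative): failing to conclude that a passenger is carrying a prohibited item when it is — letting a prohibited item through — security breach. Which is costlier depends on domain priorities and is a judgement call rather than a statistical fact.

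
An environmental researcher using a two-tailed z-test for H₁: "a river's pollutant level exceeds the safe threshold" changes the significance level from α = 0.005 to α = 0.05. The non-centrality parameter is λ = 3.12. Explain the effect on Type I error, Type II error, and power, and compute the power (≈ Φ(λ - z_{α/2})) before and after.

Increasing α from 0.005 to 0.05:
• Type I error rate increases (α is the Type I rate by definition).
• Critical value moves from z_{α/2} = 2.807 to 1.96, so power = Φ(λ - z_{α/2}) goes from Φ(3.12 - 2.807) = 0.623 to Φ(3.12 - 1.96) = 0.877.
• Type II error rate β = 1 - power therefore decreases (0.377 → 0.123).
Appropriate when false negatives are costly — here, allowing unsafe pollution to continue.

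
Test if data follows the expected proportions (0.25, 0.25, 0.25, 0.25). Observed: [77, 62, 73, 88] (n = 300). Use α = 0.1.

Expected: [75.0, 75.0, 75.0, 75.0]. χ² = 4.613. df = 3, critical = 6.251. Fail to reject H₀.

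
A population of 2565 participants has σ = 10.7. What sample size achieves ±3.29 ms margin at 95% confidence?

Without FPC: n₀ = (1.96×10.7/3.29)² = 40.634. With FPC: n = n₀N/(n₀+N-1) = 40.02 → n = 41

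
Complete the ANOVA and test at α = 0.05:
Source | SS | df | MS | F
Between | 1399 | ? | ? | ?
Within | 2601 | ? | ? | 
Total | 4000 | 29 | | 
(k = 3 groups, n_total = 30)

df_between = 2, df_within = 27. MS_between = 699.5, MS_within = 96.33. F = 7.261, F_crit ≈ 3.354. Reject H₀.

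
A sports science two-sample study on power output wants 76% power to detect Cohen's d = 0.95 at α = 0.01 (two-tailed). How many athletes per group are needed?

z_{α/2} = 2.576, z_β = Φ⁻¹(0.76) = 0.706. For large effect (d = 0.95): n per group = 2(z_{α/2} + z_β)²/d² = 2(2.576 + 0.706)²/0.95² = 23.9 → 24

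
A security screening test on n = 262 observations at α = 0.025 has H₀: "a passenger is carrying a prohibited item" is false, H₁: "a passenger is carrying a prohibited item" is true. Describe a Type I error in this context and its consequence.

Type I error: rejecting H₀ when it is true — concluding that a passenger is carrying a prohibited item when in fact it is not. Consequence: detaining an innocent passenger — delay and inconvenience.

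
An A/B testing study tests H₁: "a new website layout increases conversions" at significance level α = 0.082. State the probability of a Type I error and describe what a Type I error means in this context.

P(Type I error) = α = 0.082. A Type I error is rejecting H₀ when H₀ is actually true (false positive) — here, concluding that a new website layout increases conversions when in fact this is not the case. Consequence: rolling out a layout that doesn't actually help — wasted engineering effort.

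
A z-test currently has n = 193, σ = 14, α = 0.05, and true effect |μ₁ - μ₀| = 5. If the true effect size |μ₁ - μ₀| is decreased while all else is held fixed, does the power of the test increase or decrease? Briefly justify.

Power decreases: a smaller true effect decreases the non-centrality λ = |μ₁ - μ₀|/(σ/√n).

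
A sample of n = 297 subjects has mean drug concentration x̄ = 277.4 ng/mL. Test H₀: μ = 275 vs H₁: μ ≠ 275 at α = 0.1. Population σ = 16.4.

z = (x̄ - μ₀)/(σ/√n) = (277.4 - 275)/(16.4/√297) = 2.522. Critical value: ±1.645. Since |2.522| > 1.645, Reject H₀.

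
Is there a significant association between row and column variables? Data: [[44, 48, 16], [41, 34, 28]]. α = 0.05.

χ² = 5.654. df = 2, critical = 5.991. Fail to reject H₀. No evidence of dependence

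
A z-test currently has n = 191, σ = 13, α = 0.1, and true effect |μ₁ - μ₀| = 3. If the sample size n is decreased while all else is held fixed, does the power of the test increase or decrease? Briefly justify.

Power decreases: a smaller n inflates the standard error σ/√n, pulling the sampling distribution under H₁ back toward the critical value.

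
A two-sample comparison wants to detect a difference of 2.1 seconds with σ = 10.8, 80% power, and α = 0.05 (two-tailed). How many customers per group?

n per group = 2(z_α/2 + z_β)²σ²/d² = 2×(1.96 + 0.84)²×10.8²/2.1² = 414.7 → n = 415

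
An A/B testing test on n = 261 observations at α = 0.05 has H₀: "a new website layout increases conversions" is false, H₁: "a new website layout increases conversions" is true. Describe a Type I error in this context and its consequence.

Type I error: rejecting H₀ when it is true — concluding that a new website layout increases conversions when in fact it is not. Consequence: rolling out a layout that doesn't actually help — wasted engineering effort.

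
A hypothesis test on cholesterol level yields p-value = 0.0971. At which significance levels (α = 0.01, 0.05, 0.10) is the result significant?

p = 0.0971. Significant at: α = 0.1.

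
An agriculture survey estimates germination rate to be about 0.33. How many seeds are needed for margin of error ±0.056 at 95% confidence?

n = z²p(1-p)/E² = 1.96²×0.33×0.67/0.056² = 270.8 → n = 271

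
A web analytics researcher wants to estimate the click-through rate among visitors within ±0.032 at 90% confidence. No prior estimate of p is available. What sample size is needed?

Conservative approach: use p = 0.5 (maximizes p(1-p) = 0.25). n = z²(0.25)/E² = 1.645²×0.25/0.032² = 660.7 → n = 661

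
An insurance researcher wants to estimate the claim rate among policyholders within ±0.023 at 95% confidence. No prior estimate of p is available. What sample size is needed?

Conservative approach: use p = 0.5 (maximizes p(1-p) = 0.25). n = z²(0.25)/E² = 1.96²×0.25/0.023² = 1815.5 → n = 1816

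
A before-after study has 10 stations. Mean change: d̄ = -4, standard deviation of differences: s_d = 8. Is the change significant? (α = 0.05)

t = d̄/(s_d/√n) = -4/(8/√10) = -1.581. df = 9, critical t = ±2.262. Fail to reject H₀.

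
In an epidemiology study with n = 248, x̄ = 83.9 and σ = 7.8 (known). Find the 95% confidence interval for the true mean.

CI = x̄ ± z*(σ/√n) = 83.9 ± 1.96(7.8/√248) = 83.9 ± 0.97 = (82.93, 84.87)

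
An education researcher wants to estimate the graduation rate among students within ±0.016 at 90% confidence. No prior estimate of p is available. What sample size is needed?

Conservative approach: use p = 0.5 (maximizes p(1-p) = 0.25). n = z²(0.25)/E² = 1.645²×0.25/0.016² = 2642.6 → n = 2643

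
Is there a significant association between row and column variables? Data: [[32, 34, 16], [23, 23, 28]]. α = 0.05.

χ² = 6.475. df = 2, critical = 5.991. Reject H₀. Variables are dependent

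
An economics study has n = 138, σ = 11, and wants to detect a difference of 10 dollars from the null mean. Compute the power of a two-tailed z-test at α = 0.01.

SE = σ/√n = 11/√138 = 0.936. Non-centrality λ = d/SE = 10/0.936 = 10.679. Power ≈ Φ(λ - z_{α/2}) = Φ(10.679 - 2.576) = Φ(8.103) = 1.0.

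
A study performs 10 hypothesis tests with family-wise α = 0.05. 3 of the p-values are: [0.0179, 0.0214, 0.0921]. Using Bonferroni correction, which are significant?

Bonferroni α = 0.05/10 = 0.005. None of the given p-values are significant.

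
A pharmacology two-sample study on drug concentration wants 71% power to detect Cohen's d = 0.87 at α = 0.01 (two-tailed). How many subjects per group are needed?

z_{α/2} = 2.576, z_β = Φ⁻¹(0.71) = 0.553. For large effect (d = 0.87): n per group = 2(z_{α/2} + z_β)²/d² = 2(2.576 + 0.553)²/0.87² = 25.9 → 26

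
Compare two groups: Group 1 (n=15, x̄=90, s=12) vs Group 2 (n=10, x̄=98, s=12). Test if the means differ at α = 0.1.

Pooled sp = 12.0. t = -1.633, df = 23. Critical t = ±1.714. Fail to reject H₀.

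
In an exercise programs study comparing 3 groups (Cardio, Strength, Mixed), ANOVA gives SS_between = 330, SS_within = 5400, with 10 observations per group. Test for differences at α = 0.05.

df_between = 2, df_within = 27. F = MS_between/MS_within = 165.0/200.0 = 0.825. F_crit ≈ 3.354. Fail to reject H₀.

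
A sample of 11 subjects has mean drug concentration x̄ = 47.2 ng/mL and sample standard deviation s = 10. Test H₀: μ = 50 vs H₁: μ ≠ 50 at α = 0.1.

t = (x̄ - μ₀)/(s/√n) = (47.2 - 50)/(10/√11) = -0.929. df = 10, critical t = ±1.812. Fail to reject H₀.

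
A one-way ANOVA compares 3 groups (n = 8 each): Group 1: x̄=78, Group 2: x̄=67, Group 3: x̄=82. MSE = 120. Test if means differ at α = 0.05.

Grand mean = 75.67. SS_between = 965.33, MS_between = 482.67. F = 4.022, F_crit ≈ 3.467. Reject H₀.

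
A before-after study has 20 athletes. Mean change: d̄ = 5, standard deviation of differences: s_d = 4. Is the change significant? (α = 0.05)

t = d̄/(s_d/√n) = 5/(4/√20) = 5.59. df = 19, critical t = ±2.093. Reject H₀.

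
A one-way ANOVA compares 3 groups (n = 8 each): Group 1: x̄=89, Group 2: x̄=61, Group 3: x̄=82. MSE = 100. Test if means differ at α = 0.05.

Grand mean = 77.33. SS_between = 3397.33, MS_between = 1698.67. F = 16.987, F_crit ≈ 3.467. Reject H₀.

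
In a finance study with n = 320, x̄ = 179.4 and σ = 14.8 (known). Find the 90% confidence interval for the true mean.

CI = x̄ ± z*(σ/√n) = 179.4 ± 1.645(14.8/√320) = 179.4 ± 1.36 = (178.04, 180.76)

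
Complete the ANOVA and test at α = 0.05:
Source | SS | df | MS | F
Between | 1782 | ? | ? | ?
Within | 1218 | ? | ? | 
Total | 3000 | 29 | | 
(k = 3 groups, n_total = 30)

df_between = 2, df_within = 27. MS_between = 891.0, MS_within = 45.11. F = 19.751, F_crit ≈ 3.354. Reject H₀.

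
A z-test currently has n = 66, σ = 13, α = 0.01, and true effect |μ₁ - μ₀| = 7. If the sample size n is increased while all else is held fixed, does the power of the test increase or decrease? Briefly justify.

Power increases: a larger n shrinks the standard error σ/√n, moving the sampling distribution under H₁ further from the critical value.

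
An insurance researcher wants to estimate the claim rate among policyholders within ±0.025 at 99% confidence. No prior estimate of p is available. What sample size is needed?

Conservative approach: use p = 0.5 (maximizes p(1-p) = 0.25). n = z²(0.25)/E² = 2.576²×0.25/0.025² = 2654.3 → n = 2655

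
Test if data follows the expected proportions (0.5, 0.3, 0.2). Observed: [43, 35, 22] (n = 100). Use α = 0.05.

Expected: [50.0, 30.0, 20.0]. χ² = 2.013. df = 2, critical = 5.991. Fail to reject H₀.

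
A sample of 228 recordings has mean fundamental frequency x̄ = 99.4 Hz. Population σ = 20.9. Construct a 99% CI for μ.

CI = x̄ ± z*(σ/√n) = 99.4 ± 2.576(20.9/√228) = 99.4 ± 3.57 = (95.83, 102.97)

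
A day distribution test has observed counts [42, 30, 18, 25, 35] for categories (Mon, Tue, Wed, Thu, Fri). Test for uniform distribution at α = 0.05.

Expected = 30 each. χ² = Σ(O-E)²/E = 11.267. df = 4, critical value = 9.488. Reject H₀.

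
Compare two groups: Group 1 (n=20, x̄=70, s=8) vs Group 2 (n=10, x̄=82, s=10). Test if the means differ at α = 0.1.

Pooled sp = 8.69. t = -3.564, df = 28. Critical t = ±1.701. Reject H₀.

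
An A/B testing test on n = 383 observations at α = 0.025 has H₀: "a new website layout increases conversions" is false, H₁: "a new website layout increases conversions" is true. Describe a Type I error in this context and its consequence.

Type I error: rejecting H₀ when it is true — concluding that a new website layout increases conversions when in fact it is not. Consequence: rolling out a layout that doesn't actually help — wasted engineering effort.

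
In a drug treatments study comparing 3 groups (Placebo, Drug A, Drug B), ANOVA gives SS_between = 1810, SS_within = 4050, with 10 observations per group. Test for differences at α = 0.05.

df_between = 2, df_within = 27. F = MS_between/MS_within = 905.0/150.0 = 6.033. F_crit ≈ 3.354. Reject H₀. At least one mean differs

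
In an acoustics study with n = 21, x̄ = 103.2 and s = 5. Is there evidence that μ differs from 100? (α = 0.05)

t = (x̄ - μ₀)/(s/√n) = (103.2 - 100)/(5/√21) = 2.933. df = 20, critical t = ±2.086. Reject H₀.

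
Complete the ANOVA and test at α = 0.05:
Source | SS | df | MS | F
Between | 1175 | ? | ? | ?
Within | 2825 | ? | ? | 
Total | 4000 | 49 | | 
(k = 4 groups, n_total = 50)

df_between = 3, df_within = 46. MS_between = 391.67, MS_within = 61.41. F = 6.378, F_crit ≈ 2.807. Reject H₀.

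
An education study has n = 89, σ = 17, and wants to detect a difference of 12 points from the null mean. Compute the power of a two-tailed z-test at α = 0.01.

SE = σ/√n = 17/√89 = 1.802. Non-centrality λ = d/SE = 12/1.802 = 6.659. Power ≈ Φ(λ - z_{α/2}) = Φ(6.659 - 2.576) = Φ(4.083) = 1.0.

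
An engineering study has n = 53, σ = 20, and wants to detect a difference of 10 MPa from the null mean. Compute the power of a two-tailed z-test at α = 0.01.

SE = σ/√n = 20/√53 = 2.747. Non-centrality λ = d/SE = 10/2.747 = 3.64. Power ≈ Φ(λ - z_{α/2}) = Φ(3.64 - 2.576) = Φ(1.064) = 0.856.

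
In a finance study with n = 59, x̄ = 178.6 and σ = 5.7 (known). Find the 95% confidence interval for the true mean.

CI = x̄ ± z*(σ/√n) = 178.6 ± 1.96(5.7/√59) = 178.6 ± 1.45 = (177.15, 180.05)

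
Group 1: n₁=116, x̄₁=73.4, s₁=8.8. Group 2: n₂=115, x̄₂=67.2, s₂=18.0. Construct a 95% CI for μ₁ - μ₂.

Difference = 6.2. SE = √(8.8²/116 + 18.0²/115) = 1.867. CI = (2.54, 9.86)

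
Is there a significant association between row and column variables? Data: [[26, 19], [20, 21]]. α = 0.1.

χ² = 0.698. df = 1, critical = 2.706. Fail to reject H₀. No evidence of dependence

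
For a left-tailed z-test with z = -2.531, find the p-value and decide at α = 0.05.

p = P(Z < -2.531) = Φ(-2.531) ≈ 0.0057. Since p < 0.05, reject H₀ (significant) at α = 0.05.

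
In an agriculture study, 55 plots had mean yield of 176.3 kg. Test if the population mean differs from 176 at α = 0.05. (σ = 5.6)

z = (x̄ - μ₀)/(σ/√n) = (176.3 - 176)/(5.6/√55) = 0.397. Critical value: ±1.96. Since |0.397| ≤ 1.96, Fail to reject H₀.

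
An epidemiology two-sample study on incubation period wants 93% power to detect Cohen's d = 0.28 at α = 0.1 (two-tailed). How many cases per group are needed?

z_{α/2} = 1.645, z_β = Φ⁻¹(0.93) = 1.476. For small effect (d = 0.28): n per group = 2(z_{α/2} + z_β)²/d² = 2(1.645 + 1.476)²/0.28² = 248.5 → 249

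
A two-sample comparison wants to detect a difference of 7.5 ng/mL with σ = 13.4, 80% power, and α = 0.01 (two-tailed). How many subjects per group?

n per group = 2(z_α/2 + z_β)²σ²/d² = 2×(2.576 + 0.84)²×13.4²/7.5² = 74.5 → n = 75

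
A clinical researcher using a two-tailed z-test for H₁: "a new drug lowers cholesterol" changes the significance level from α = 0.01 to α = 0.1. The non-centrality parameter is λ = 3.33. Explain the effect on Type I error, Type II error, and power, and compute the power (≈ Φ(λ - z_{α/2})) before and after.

Increasing α from 0.01 to 0.1:
• Type I error rate increases (α is the Type I rate by definition).
• Critical value moves from z_{α/2} = 2.576 to 1.645, so power = Φ(λ - z_{α/2}) goes from Φ(3.33 - 2.576) = 0.775 to Φ(3.33 - 1.645) = 0.954.
• Type II error rate β = 1 - power therefore decreases (0.225 → 0.046).
Appropriate when false negatives are costly — here, shelving an effective drug — patients miss out on a treatment that would have helped.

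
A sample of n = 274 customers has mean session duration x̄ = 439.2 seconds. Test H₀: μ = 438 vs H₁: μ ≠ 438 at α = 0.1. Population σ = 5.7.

z = (x̄ - μ₀)/(σ/√n) = (439.2 - 438)/(5.7/√274) = 3.485. Critical value: ±1.645. Since |3.485| > 1.645, Reject H₀.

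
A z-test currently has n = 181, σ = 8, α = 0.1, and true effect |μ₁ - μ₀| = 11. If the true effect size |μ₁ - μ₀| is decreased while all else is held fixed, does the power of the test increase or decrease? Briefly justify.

Power decreases: a smaller true effect decreases the non-centrality λ = |μ₁ - μ₀|/(σ/√n).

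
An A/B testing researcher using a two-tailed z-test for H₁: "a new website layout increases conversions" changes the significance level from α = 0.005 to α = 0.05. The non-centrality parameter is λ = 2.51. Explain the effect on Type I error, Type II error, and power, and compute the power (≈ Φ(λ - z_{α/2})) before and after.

Increasing α from 0.005 to 0.05:
• Type I error rate increases (α is the Type I rate by definition).
• Critical value moves from z_{α/2} = 2.807 to 1.96, so power = Φ(λ - z_{α/2}) goes from Φ(2.51 - 2.807) = 0.383 to Φ(2.51 - 1.96) = 0.709.
• Type II error rate β = 1 - power therefore decreases (0.617 → 0.291).
Appropriate when false negatives are costly — here, discarding a layout that would have improved conversions — lost revenue.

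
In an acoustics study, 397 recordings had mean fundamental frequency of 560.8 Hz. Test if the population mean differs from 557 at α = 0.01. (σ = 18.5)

z = (x̄ - μ₀)/(σ/√n) = (560.8 - 557)/(18.5/√397) = 4.093. Critical value: ±2.576. Since |4.093| > 2.576, Reject H₀.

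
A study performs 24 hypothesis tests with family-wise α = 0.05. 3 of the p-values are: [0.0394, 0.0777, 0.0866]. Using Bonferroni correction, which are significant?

Bonferroni α = 0.05/24 = 0.00208. None of the given p-values are significant.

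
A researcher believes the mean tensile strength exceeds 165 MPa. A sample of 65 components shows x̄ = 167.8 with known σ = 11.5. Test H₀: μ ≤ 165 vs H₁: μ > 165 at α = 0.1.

z = 1.963. Critical value: 1.28. Reject H₀.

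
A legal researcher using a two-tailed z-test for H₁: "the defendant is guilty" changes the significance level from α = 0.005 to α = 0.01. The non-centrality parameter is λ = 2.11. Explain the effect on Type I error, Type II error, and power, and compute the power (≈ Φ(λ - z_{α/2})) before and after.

Increasing α from 0.005 to 0.01:
• Type I error rate increases (α is the Type I rate by definition).
• Critical value moves from z_{α/2} = 2.807 to 2.576, so power = Φ(λ - z_{α/2}) goes from Φ(2.11 - 2.807) = 0.243 to Φ(2.11 - 2.576) = 0.321.
• Type II error rate β = 1 - power therefore decreases (0.757 → 0.679).
Appropriate when false negatives are costly — here, acquitting a guilty person.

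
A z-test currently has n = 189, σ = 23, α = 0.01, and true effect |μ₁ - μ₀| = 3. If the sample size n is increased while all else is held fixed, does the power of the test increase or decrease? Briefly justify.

Power increases: a larger n shrinks the standard error σ/√n, moving the sampling distribution under H₁ further from the critical value.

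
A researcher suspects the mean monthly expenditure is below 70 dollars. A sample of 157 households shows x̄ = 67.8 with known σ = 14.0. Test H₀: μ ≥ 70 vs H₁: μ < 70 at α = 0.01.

z = -1.969. Critical value: -2.33. Fail to reject H₀.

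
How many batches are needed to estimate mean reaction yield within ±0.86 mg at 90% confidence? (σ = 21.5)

n = (z*σ/E)² = (1.645×21.5/0.86)² = 1691.3 → n = 1692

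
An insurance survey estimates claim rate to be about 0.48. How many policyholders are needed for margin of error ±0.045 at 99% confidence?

n = z²p(1-p)/E² = 2.576²×0.48×0.52/0.045² = 817.9 → n = 818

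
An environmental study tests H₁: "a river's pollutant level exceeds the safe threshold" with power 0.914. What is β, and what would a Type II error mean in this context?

β = 1 - power = 1 - 0.914 = 0.086. A Type II error is failing to reject H₀ when H₀ is false (false negative) — here, failing to conclude that a river's pollutant level exceeds the safe threshold when in fact it is true. Consequence: allowing unsafe pollution to continue.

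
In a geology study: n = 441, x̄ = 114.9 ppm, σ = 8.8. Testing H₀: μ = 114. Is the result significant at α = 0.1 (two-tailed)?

z = (114.9 - 114)/(8.8/√441) = 2.148. Since |z| > 1.645, significant at α = 0.1.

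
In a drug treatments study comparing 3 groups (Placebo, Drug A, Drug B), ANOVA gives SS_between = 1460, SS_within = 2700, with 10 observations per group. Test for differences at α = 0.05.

df_between = 2, df_within = 27. F = MS_between/MS_within = 730.0/100.0 = 7.3. F_crit ≈ 3.354. Reject H₀. At least one mean differs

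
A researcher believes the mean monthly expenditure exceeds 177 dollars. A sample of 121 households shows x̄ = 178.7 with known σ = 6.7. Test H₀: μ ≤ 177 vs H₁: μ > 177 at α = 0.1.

z = 2.791. Critical value: 1.28. Reject H₀.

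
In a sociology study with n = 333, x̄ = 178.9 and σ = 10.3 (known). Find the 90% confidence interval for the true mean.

CI = x̄ ± z*(σ/√n) = 178.9 ± 1.645(10.3/√333) = 178.9 ± 0.93 = (177.97, 179.83)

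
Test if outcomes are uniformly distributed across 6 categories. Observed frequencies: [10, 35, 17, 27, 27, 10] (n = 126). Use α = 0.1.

Expected = 21 each. χ² = Σ(O-E)²/E = 25.048. df = 5, critical value = 9.236. Reject H₀.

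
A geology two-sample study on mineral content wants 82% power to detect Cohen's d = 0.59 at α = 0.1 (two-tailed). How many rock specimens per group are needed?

z_{α/2} = 1.645, z_β = Φ⁻¹(0.82) = 0.915. For medium effect (d = 0.59): n per group = 2(z_{α/2} + z_β)²/d² = 2(1.645 + 0.915)²/0.59² = 37.7 → 38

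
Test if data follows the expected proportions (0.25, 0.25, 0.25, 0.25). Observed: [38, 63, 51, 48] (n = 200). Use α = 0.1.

Expected: [50.0, 50.0, 50.0, 50.0]. χ² = 6.36. df = 3, critical = 6.251. Reject H₀.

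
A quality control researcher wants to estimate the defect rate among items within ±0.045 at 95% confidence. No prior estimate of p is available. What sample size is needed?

Conservative approach: use p = 0.5 (maximizes p(1-p) = 0.25). n = z²(0.25)/E² = 1.96²×0.25/0.045² = 474.3 → n = 475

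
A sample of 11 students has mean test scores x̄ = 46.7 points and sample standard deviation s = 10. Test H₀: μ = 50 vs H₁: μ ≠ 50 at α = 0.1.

t = (x̄ - μ₀)/(s/√n) = (46.7 - 50)/(10/√11) = -1.094. df = 10, critical t = ±1.812. Fail to reject H₀.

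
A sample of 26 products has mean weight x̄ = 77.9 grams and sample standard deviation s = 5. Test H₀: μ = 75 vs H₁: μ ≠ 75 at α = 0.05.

t = (x̄ - μ₀)/(s/√n) = (77.9 - 75)/(5/√26) = 2.957. df = 25, critical t = ±2.06. Reject H₀.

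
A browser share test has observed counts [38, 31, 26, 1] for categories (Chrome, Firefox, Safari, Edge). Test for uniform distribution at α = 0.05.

Expected = 24 each. χ² = Σ(O-E)²/E = 32.417. df = 3, critical value = 7.815. Reject H₀.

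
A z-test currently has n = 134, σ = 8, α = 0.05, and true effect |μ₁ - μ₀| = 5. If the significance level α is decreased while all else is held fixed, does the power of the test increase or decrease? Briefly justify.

Power decreases: a smaller α raises the critical value, so less of the H₁ sampling distribution falls in the rejection region.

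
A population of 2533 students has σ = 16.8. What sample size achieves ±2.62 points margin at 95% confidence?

Without FPC: n₀ = (1.96×16.8/2.62)² = 157.953. With FPC: n = n₀N/(n₀+N-1) = 148.7 → n = 149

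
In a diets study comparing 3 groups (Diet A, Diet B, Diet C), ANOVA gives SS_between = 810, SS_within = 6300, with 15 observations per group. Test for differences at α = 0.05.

df_between = 2, df_within = 42. F = MS_between/MS_within = 405.0/150.0 = 2.7. F_crit ≈ 3.22. Fail to reject H₀.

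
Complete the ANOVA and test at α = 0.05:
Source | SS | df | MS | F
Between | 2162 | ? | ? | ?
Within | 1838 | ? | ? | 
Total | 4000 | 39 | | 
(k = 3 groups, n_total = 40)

df_between = 2, df_within = 37. MS_between = 1081.0, MS_within = 49.68. F = 21.761, F_crit ≈ 3.252. Reject H₀.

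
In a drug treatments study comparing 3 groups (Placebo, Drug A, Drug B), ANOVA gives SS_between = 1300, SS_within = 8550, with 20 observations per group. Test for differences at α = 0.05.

df_between = 2, df_within = 57. F = MS_between/MS_within = 650.0/150.0 = 4.333. F_crit ≈ 3.159. Reject H₀. At least one mean differs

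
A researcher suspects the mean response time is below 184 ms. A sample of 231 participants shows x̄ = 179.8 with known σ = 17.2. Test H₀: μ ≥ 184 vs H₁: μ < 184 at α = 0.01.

z = -3.711. Critical value: -2.33. Reject H₀.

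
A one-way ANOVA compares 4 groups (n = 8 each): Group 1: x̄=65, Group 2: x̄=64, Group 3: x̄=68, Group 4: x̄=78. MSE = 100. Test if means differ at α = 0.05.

Grand mean = 68.75. SS_between = 982.0, MS_between = 327.33. F = 3.273, F_crit ≈ 2.947. Reject H₀.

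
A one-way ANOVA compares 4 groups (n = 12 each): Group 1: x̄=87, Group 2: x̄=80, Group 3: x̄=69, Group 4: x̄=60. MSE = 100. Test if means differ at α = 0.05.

Grand mean = 74.0. SS_between = 5112.0, MS_between = 1704.0. F = 17.04, F_crit ≈ 2.816. Reject H₀.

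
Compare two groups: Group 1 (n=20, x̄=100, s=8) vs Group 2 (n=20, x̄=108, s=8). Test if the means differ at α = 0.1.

Pooled sp = 8.0. t = -3.162, df = 38. Critical t = ±1.686. Reject H₀.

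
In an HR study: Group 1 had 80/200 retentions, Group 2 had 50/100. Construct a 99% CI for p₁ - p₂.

p̂₁ = 0.4, p̂₂ = 0.5. Difference = -0.1. CI = (-0.257, 0.057)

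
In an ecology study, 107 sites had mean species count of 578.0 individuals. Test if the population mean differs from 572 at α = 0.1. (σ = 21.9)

z = (x̄ - μ₀)/(σ/√n) = (578.0 - 572)/(21.9/√107) = 2.834. Critical value: ±1.645. Since |2.834| > 1.645, Reject H₀.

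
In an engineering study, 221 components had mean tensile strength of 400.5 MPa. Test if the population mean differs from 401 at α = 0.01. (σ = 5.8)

z = (x̄ - μ₀)/(σ/√n) = (400.5 - 401)/(5.8/√221) = -1.282. Critical value: ±2.576. Since |-1.282| ≤ 2.576, Fail to reject H₀.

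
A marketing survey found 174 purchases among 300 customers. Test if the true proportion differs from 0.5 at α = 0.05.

p̂ = 0.58, p₀ = 0.5. z = (p̂ - p₀)/√(p₀(1-p₀)/n) = 2.771. Critical: ±1.96. Reject H₀.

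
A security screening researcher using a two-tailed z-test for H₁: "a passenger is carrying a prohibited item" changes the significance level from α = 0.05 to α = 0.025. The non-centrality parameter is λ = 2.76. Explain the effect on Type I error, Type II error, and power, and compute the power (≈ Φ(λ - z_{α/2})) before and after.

Decreasing α from 0.05 to 0.025:
• Type I error rate decreases (α is the Type I rate by definition).
• Critical value moves from z_{α/2} = 1.96 to 2.241, so power = Φ(λ - z_{α/2}) goes from Φ(2.76 - 1.96) = 0.788 to Φ(2.76 - 2.241) = 0.698.
• Type II error rate β = 1 - power therefore increases (0.212 → 0.302).
Appropriate when false positives are costly — here, detaining an innocent passenger — delay and inconvenience.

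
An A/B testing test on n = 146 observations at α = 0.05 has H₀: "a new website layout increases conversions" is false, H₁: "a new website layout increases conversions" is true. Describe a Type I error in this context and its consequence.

Type I error: rejecting H₀ when it is true — concluding that a new website layout increases conversions when in fact it is not. Consequence: rolling out a layout that doesn't actually help — wasted engineering effort.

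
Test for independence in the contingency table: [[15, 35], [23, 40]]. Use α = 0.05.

χ² = 0.529. df = 1, critical = 3.841. Fail to reject H₀. No evidence of dependence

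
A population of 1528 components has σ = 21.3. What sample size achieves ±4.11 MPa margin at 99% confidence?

Without FPC: n₀ = (2.576×21.3/4.11)² = 178.224. With FPC: n = n₀N/(n₀+N-1) = 159.7 → n = 160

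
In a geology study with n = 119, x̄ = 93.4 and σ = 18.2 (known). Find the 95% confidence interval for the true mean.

CI = x̄ ± z*(σ/√n) = 93.4 ± 1.96(18.2/√119) = 93.4 ± 3.27 = (90.13, 96.67)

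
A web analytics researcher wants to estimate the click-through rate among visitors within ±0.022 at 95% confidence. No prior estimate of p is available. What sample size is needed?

Conservative approach: use p = 0.5 (maximizes p(1-p) = 0.25). n = z²(0.25)/E² = 1.96²×0.25/0.022² = 1984.3 → n = 1985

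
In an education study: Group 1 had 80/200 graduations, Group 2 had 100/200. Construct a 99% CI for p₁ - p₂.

p̂₁ = 0.4, p̂₂ = 0.5. Difference = -0.1. CI = (-0.228, 0.028)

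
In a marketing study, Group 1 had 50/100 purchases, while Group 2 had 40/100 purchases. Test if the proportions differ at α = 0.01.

p̂₁ = 0.5, p̂₂ = 0.4, pooled p̂ = 0.45. z = 1.421. Critical: ±2.576. Fail to reject H₀.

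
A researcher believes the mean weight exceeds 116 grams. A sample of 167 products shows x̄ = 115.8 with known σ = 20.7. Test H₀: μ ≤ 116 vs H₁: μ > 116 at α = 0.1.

z = -0.125. Critical value: 1.28. Fail to reject H₀.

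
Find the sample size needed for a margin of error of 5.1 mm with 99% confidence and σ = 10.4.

n = (z*σ/E)² = (2.576×10.4/5.1)² = 27.6 → n = 28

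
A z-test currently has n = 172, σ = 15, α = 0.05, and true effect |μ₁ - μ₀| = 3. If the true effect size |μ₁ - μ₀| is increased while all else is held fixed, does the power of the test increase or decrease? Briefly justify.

Power increases: a larger true effect increases the non-centrality λ = |μ₁ - μ₀|/(σ/√n).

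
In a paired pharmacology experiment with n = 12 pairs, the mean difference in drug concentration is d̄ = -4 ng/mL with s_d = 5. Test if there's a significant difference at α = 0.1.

t = d̄/(s_d/√n) = -4/(5/√12) = -2.771. df = 11, critical t = ±1.796. Reject H₀.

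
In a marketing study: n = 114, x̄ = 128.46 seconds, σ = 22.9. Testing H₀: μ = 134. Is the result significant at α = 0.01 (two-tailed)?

z = (128.46 - 134)/(22.9/√114) = -2.583. Since |z| > 2.576, significant at α = 0.01.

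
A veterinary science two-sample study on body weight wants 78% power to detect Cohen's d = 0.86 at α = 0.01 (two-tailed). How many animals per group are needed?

z_{α/2} = 2.576, z_β = Φ⁻¹(0.78) = 0.772. For large effect (d = 0.86): n per group = 2(z_{α/2} + z_β)²/d² = 2(2.576 + 0.772)²/0.86² = 30.3 → 31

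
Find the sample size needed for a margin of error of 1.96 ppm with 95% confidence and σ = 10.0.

n = (z*σ/E)² = (1.96×10.0/1.96)² = 100.0 → n = 100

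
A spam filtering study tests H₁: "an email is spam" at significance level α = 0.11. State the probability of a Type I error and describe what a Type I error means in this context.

P(Type I error) = α = 0.11. A Type I error is rejecting H₀ when H₀ is actually true (false positive) — here, concluding that an email is spam when in fact this is not the case. Consequence: a legitimate email is sent to the spam folder and the user misses it.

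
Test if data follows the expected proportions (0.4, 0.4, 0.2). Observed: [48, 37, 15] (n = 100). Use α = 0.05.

Expected: [40.0, 40.0, 20.0]. χ² = 3.075. df = 2, critical = 5.991. Fail to reject H₀.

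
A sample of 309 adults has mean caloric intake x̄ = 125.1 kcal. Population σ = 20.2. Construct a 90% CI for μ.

CI = x̄ ± z*(σ/√n) = 125.1 ± 1.645(20.2/√309) = 125.1 ± 1.89 = (123.21, 126.99)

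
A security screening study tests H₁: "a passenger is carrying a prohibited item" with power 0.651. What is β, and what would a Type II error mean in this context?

β = 1 - power = 1 - 0.651 = 0.349. A Type II error is failing to reject H₀ when H₀ is false (false negative) — here, failing to conclude that a passenger is carrying a prohibited item when in fact it is true. Consequence: letting a prohibited item through — security breach.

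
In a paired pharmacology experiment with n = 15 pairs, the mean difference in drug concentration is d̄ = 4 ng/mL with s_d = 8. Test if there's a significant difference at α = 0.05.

t = d̄/(s_d/√n) = 4/(8/√15) = 1.936. df = 14, critical t = ±2.145. Fail to reject H₀.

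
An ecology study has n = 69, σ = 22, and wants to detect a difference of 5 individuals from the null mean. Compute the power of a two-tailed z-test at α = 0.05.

SE = σ/√n = 22/√69 = 2.648. Non-centrality λ = d/SE = 5/2.648 = 1.888. Power ≈ Φ(λ - z_{α/2}) = Φ(1.888 - 1.96) = Φ(-0.072) = 0.471.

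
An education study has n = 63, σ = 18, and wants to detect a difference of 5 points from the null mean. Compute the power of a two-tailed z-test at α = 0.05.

SE = σ/√n = 18/√63 = 2.268. Non-centrality λ = d/SE = 5/2.268 = 2.205. Power ≈ Φ(λ - z_{α/2}) = Φ(2.205 - 1.96) = Φ(0.245) = 0.597.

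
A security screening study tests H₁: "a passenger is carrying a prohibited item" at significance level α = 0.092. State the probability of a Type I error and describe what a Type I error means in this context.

P(Type I error) = α = 0.092. A Type I error is rejecting H₀ when H₀ is actually true (false positive) — here, concluding that a passenger is carrying a prohibited item when in fact this is not the case. Consequence: detaining an innocent passenger — delay and inconvenience.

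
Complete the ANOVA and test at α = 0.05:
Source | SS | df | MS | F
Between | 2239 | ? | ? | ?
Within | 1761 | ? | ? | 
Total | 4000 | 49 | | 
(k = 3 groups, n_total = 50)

df_between = 2, df_within = 47. MS_between = 1119.5, MS_within = 37.47. F = 29.879, F_crit ≈ 3.195. Reject H₀.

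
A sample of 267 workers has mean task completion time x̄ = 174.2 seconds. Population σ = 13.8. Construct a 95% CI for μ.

CI = x̄ ± z*(σ/√n) = 174.2 ± 1.96(13.8/√267) = 174.2 ± 1.66 = (172.54, 175.86)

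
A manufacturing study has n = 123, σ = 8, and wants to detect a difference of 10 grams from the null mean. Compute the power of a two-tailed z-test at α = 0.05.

SE = σ/√n = 8/√123 = 0.721. Non-centrality λ = d/SE = 10/0.721 = 13.863. Power ≈ Φ(λ - z_{α/2}) = Φ(13.863 - 1.96) = Φ(11.903) = 1.0.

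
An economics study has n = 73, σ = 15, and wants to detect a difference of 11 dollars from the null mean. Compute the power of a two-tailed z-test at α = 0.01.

SE = σ/√n = 15/√73 = 1.756. Non-centrality λ = d/SE = 11/1.756 = 6.266. Power ≈ Φ(λ - z_{α/2}) = Φ(6.266 - 2.576) = Φ(3.69) = 1.0.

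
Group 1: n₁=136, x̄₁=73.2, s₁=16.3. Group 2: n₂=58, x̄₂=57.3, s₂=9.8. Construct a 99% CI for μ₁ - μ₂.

Difference = 15.9. SE = √(16.3²/136 + 9.8²/58) = 1.9. CI = (11.01, 20.79)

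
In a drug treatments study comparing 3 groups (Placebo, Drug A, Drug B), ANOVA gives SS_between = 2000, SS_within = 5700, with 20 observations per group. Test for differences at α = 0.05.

df_between = 2, df_within = 57. F = MS_between/MS_within = 1000.0/100.0 = 10.0. F_crit ≈ 3.159. Reject H₀. At least one mean differs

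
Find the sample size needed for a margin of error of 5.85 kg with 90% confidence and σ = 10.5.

n = (z*σ/E)² = (1.645×10.5/5.85)² = 8.7 → n = 9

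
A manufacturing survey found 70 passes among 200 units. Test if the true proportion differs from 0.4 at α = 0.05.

p̂ = 0.35, p₀ = 0.4. z = (p̂ - p₀)/√(p₀(1-p₀)/n) = -1.443. Critical: ±1.96. Fail to reject H₀.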